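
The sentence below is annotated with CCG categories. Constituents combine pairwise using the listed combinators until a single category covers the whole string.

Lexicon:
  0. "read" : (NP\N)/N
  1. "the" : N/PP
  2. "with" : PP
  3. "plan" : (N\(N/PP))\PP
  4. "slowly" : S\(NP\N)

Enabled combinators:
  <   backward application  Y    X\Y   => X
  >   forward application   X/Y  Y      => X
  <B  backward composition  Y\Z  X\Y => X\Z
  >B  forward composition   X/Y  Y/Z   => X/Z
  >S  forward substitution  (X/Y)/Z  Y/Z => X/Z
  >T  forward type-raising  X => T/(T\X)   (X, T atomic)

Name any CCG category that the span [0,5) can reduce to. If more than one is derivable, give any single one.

S

[0,5] S   <
  [0,4] NP\N   >
    [0,1] "read" : (NP\N)/N
    [1,4] N   <
      [1,2] "the" : N/PP
      [2,4] N\(N/PP)   <
        [2,3] "with" : PP
        [3,4] "plan" : (N\(N/PP))\PP
  [4,5] "slowly" : S\(NP\N)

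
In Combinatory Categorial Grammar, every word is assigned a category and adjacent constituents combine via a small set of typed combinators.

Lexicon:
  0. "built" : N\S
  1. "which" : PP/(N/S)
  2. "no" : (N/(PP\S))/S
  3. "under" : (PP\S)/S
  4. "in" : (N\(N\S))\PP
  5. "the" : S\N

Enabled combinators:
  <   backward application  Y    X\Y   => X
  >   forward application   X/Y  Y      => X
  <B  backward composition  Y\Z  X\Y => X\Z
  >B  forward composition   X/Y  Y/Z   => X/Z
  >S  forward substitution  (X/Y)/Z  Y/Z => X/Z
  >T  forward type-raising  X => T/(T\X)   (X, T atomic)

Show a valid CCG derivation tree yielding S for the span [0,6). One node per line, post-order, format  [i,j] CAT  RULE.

[0,1] N\S  lex  "built"
[1,2] PP/(N/S)  lex  "which"
[2,3] (N/(PP\S))/S  lex  "no"
[3,4] (PP\S)/S  lex  "under"
[2,4] N/S  >S  k=3
[1,4] PP  >  k=2
[4,5] (N\(N\S))\PP  lex  "in"
[1,5] N\(N\S)  <  k=4
[0,5] N  <  k=1
[5,6] S\N  lex  "the"
[0,6] S  <  k=5

[0,6] S   <
  [0,5] N   <
    [0,1] "built" : N\S
    [1,5] N\(N\S)   <
      [1,4] PP   >
        [1,2] "which" : PP/(N/S)
        [2,4] N/S   >S
          [2,3] "no" : (N/(PP\S))/S
          [3,4] "under" : (PP\S)/S
      [4,5] "in" : (N\(N\S))\PP
  [5,6] "the" : S\N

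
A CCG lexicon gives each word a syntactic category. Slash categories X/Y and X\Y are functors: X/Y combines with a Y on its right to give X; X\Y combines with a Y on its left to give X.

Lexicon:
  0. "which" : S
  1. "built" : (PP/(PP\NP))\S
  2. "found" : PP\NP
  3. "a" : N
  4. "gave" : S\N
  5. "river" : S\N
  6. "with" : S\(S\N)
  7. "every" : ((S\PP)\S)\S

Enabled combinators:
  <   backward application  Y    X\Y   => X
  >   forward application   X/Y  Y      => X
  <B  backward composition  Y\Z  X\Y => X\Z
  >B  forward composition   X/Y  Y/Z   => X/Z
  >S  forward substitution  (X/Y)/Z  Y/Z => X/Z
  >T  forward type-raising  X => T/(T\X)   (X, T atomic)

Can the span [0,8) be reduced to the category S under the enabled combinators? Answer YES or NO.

YES

[0,8] S   <
  [0,3] PP   >
    [0,2] PP/(PP\NP)   <
      [0,1] "which" : S
      [1,2] "built" : (PP/(PP\NP))\S
    [2,3] "found" : PP\NP
  [3,8] S\PP   <
    [3,5] S   >
      [3,4] S/(S\N)   >T
        [3,4] "a" : N
      [4,5] "gave" : S\N
    [5,8] (S\PP)\S   <
      [5,7] S   <
        [5,6] "river" : S\N
        [6,7] "with" : S\(S\N)
      [7,8] "every" : ((S\PP)\S)\S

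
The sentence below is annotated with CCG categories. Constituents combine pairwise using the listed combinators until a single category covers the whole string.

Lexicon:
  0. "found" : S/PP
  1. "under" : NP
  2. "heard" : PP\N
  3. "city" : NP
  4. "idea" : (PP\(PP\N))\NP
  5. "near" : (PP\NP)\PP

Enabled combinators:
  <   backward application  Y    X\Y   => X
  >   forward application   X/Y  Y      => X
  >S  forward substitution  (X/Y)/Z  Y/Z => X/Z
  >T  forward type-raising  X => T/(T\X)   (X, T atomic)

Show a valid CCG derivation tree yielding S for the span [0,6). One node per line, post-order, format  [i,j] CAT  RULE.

[0,1] S/PP  lex  "found"
[1,2] NP  lex  "under"
[2,3] PP\N  lex  "heard"
[3,4] NP  lex  "city"
[4,5] (PP\(PP\N))\NP  lex  "idea"
[3,5] PP\(PP\N)  <  k=4
[2,5] PP  <  k=3
[5,6] (PP\NP)\PP  lex  "near"
[2,6] PP\NP  <  k=5
[1,6] PP  <  k=2
[0,6] S  >  k=1

[0,6] S   >
  [0,1] "found" : S/PP
  [1,6] PP   <
    [1,2] "under" : NP
    [2,6] PP\NP   <
      [2,5] PP   <
        [2,3] "heard" : PP\N
        [3,5] PP\(PP\N)   <
          [3,4] "city" : NP
          [4,5] "idea" : (PP\(PP\N))\NP
      [5,6] "near" : (PP\NP)\PP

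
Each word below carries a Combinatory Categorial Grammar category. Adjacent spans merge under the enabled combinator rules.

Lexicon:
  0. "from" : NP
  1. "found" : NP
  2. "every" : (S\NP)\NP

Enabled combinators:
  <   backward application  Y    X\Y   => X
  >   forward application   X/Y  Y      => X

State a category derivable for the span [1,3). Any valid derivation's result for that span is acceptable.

S\NP

[0,3] S   <
  [0,1] "from" : NP
  [1,3] S\NP   <
    [1,2] "found" : NP
    [2,3] "every" : (S\NP)\NP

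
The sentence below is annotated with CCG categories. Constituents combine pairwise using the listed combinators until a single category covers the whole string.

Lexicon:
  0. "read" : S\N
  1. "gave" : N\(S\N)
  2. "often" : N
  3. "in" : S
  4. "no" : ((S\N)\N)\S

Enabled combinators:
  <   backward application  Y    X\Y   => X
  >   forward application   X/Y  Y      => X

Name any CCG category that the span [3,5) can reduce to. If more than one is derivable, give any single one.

[0,5] S   <
  [0,2] N   <
    [0,1] "read" : S\N
    [1,2] "gave" : N\(S\N)
  [2,5] S\N   <
    [2,3] "often" : N
    [3,5] (S\N)\N   <
      [3,4] "in" : S
      [4,5] "no" : ((S\N)\N)\S

(S\N)\N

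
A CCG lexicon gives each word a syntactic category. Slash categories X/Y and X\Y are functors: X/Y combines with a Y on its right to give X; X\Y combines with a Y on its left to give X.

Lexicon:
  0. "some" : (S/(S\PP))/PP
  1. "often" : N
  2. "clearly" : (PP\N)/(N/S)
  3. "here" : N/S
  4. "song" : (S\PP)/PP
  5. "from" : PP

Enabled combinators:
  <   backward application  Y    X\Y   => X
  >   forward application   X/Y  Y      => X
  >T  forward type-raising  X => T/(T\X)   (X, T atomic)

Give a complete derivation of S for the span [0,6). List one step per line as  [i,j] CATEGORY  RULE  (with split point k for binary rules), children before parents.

[0,6] S   >
  [0,4] S/(S\PP)   >
    [0,1] "some" : (S/(S\PP))/PP
    [1,4] PP   <
      [1,2] "often" : N
      [2,4] PP\N   >
        [2,3] "clearly" : (PP\N)/(N/S)
        [3,4] "here" : N/S
  [4,6] S\PP   >
    [4,5] "song" : (S\PP)/PP
    [5,6] "from" : PP

[0,1] (S/(S\PP))/PP  lex  "some"
[1,2] N  lex  "often"
[2,3] (PP\N)/(N/S)  lex  "clearly"
[3,4] N/S  lex  "here"
[2,4] PP\N  >  k=3
[1,4] PP  <  k=2
[0,4] S/(S\PP)  >  k=1
[4,5] (S\PP)/PP  lex  "song"
[5,6] PP  lex  "from"
[4,6] S\PP  >  k=5
[0,6] S  >  k=4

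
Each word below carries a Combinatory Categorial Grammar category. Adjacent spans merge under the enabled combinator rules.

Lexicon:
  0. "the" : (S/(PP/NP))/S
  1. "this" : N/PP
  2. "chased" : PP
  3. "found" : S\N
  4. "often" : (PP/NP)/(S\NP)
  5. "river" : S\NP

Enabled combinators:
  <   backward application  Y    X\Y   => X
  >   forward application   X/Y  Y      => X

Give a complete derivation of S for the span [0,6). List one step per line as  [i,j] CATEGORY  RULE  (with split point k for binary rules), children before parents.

[0,6] S   >
  [0,4] S/(PP/NP)   >
    [0,1] "the" : (S/(PP/NP))/S
    [1,4] S   <
      [1,3] N   >
        [1,2] "this" : N/PP
        [2,3] "chased" : PP
      [3,4] "found" : S\N
  [4,6] PP/NP   >
    [4,5] "often" : (PP/NP)/(S\NP)
    [5,6] "river" : S\NP

[0,1] (S/(PP/NP))/S  lex  "the"
[1,2] N/PP  lex  "this"
[2,3] PP  lex  "chased"
[1,3] N  >  k=2
[3,4] S\N  lex  "found"
[1,4] S  <  k=3
[0,4] S/(PP/NP)  >  k=1
[4,5] (PP/NP)/(S\NP)  lex  "often"
[5,6] S\NP  lex  "river"
[4,6] PP/NP  >  k=5
[0,6] S  >  k=4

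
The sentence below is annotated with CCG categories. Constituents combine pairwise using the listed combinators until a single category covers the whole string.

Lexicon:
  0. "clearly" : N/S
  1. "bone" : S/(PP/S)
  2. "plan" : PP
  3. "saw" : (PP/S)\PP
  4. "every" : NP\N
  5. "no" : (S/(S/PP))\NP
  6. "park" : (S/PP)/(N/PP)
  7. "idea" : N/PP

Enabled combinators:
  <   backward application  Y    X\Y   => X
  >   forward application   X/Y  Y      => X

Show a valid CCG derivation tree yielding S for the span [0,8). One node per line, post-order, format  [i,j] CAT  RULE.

[0,1] N/S  lex  "clearly"
[1,2] S/(PP/S)  lex  "bone"
[2,3] PP  lex  "plan"
[3,4] (PP/S)\PP  lex  "saw"
[2,4] PP/S  <  k=3
[1,4] S  >  k=2
[0,4] N  >  k=1
[4,5] NP\N  lex  "every"
[0,5] NP  <  k=4
[5,6] (S/(S/PP))\NP  lex  "no"
[0,6] S/(S/PP)  <  k=5
[6,7] (S/PP)/(N/PP)  lex  "park"
[7,8] N/PP  lex  "idea"
[6,8] S/PP  >  k=7
[0,8] S  >  k=6

[0,8] S   >
  [0,6] S/(S/PP)   <
    [0,5] NP   <
      [0,4] N   >
        [0,1] "clearly" : N/S
        [1,4] S   >
          [1,2] "bone" : S/(PP/S)
          [2,4] PP/S   <
            [2,3] "plan" : PP
            [3,4] "saw" : (PP/S)\PP
      [4,5] "every" : NP\N
    [5,6] "no" : (S/(S/PP))\NP
  [6,8] S/PP   >
    [6,7] "park" : (S/PP)/(N/PP)
    [7,8] "idea" : N/PP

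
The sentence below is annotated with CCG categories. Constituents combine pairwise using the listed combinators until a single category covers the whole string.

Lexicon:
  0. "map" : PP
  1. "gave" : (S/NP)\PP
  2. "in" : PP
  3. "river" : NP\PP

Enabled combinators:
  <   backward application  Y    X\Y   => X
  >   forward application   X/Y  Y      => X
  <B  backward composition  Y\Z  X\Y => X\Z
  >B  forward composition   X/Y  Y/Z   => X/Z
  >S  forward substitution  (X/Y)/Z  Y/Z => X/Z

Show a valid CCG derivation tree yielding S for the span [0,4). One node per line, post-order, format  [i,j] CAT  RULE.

[0,1] PP  lex  "map"
[1,2] (S/NP)\PP  lex  "gave"
[0,2] S/NP  <  k=1
[2,3] PP  lex  "in"
[3,4] NP\PP  lex  "river"
[2,4] NP  <  k=3
[0,4] S  >  k=2

[0,4] S   >
  [0,2] S/NP   <
    [0,1] "map" : PP
    [1,2] "gave" : (S/NP)\PP
  [2,4] NP   <
    [2,3] "in" : PP
    [3,4] "river" : NP\PP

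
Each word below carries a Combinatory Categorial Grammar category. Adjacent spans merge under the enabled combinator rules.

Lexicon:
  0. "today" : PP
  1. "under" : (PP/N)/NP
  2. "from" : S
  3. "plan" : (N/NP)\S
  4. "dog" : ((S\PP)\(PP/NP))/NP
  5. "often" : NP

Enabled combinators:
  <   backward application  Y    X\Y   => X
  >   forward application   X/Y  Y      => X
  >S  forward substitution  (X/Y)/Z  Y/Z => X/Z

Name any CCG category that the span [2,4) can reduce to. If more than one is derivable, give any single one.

N/NP

[0,6] S   <
  [0,1] "today" : PP
  [1,6] S\PP   <
    [1,4] PP/NP   >S
      [1,2] "under" : (PP/N)/NP
      [2,4] N/NP   <
        [2,3] "from" : S
        [3,4] "plan" : (N/NP)\S
    [4,6] (S\PP)\(PP/NP)   >
      [4,5] "dog" : ((S\PP)\(PP/NP))/NP
      [5,6] "often" : NP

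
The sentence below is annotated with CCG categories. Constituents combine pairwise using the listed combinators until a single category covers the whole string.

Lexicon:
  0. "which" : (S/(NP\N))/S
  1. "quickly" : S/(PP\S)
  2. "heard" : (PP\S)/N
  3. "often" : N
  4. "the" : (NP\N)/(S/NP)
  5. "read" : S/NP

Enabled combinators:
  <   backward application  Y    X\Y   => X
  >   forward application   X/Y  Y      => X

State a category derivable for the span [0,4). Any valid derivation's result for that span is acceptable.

S/(NP\N)

[0,6] S   >
  [0,4] S/(NP\N)   >
    [0,1] "which" : (S/(NP\N))/S
    [1,4] S   >
      [1,2] "quickly" : S/(PP\S)
      [2,4] PP\S   >
        [2,3] "heard" : (PP\S)/N
        [3,4] "often" : N
  [4,6] NP\N   >
    [4,5] "the" : (NP\N)/(S/NP)
    [5,6] "read" : S/NP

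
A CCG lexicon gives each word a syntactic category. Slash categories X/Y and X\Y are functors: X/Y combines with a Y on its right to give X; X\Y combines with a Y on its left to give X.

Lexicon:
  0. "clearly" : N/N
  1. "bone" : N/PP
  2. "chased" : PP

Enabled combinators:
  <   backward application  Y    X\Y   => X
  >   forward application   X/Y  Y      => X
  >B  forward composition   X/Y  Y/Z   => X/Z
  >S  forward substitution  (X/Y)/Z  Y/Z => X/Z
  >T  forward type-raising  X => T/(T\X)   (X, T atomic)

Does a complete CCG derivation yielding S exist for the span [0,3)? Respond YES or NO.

NO

N/N N/PP PP
CKY chart[0,3] = {N, N/(N\N), N/(PP\PP), NP/(NP\N), PP/(PP\N), S/(S\N)}; S ∉ chart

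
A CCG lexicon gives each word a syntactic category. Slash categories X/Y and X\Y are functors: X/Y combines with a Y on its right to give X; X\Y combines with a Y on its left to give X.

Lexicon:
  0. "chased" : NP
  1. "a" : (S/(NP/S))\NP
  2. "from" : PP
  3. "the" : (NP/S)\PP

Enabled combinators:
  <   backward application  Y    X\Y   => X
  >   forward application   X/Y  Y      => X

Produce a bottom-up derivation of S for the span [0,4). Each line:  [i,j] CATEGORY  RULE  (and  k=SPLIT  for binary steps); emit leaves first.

[0,1] NP  lex  "chased"
[1,2] (S/(NP/S))\NP  lex  "a"
[0,2] S/(NP/S)  <  k=1
[2,3] PP  lex  "from"
[3,4] (NP/S)\PP  lex  "the"
[2,4] NP/S  <  k=3
[0,4] S  >  k=2

[0,4] S   >
  [0,2] S/(NP/S)   <
    [0,1] "chased" : NP
    [1,2] "a" : (S/(NP/S))\NP
  [2,4] NP/S   <
    [2,3] "from" : PP
    [3,4] "the" : (NP/S)\PP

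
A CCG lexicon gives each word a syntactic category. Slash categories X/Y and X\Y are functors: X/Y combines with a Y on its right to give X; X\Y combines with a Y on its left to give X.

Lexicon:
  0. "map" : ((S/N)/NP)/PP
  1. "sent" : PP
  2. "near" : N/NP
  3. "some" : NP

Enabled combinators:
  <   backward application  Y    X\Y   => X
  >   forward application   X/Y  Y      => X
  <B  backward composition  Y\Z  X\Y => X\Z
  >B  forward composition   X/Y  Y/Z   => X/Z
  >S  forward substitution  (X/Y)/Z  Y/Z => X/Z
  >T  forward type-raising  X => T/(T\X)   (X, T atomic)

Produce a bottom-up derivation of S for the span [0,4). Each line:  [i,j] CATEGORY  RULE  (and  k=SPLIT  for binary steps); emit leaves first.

[0,1] ((S/N)/NP)/PP  lex  "map"
[1,2] PP  lex  "sent"
[0,2] (S/N)/NP  >  k=1
[2,3] N/NP  lex  "near"
[0,3] S/NP  >S  k=2
[3,4] NP  lex  "some"
[0,4] S  >  k=3

[0,4] S   >
  [0,3] S/NP   >S
    [0,2] (S/N)/NP   >
      [0,1] "map" : ((S/N)/NP)/PP
      [1,2] "sent" : PP
    [2,3] "near" : N/NP
  [3,4] "some" : NP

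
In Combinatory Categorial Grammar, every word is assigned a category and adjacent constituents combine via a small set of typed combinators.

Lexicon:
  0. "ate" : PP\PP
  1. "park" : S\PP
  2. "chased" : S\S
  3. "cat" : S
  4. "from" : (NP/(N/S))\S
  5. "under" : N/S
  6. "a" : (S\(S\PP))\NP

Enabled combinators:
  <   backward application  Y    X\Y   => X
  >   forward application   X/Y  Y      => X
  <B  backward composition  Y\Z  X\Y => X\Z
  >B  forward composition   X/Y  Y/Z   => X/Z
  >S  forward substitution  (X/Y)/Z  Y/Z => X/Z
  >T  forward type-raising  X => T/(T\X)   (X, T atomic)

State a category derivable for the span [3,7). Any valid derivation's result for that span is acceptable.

[0,7] S   <
  [0,3] S\PP   <B
    [0,1] "ate" : PP\PP
    [1,3] S\PP   <B
      [1,2] "park" : S\PP
      [2,3] "chased" : S\S
  [3,7] S\(S\PP)   <
    [3,6] NP   >
      [3,5] NP/(N/S)   <
        [3,4] "cat" : S
        [4,5] "from" : (NP/(N/S))\S
      [5,6] "under" : N/S
    [6,7] "a" : (S\(S\PP))\NP

S\(S\PP)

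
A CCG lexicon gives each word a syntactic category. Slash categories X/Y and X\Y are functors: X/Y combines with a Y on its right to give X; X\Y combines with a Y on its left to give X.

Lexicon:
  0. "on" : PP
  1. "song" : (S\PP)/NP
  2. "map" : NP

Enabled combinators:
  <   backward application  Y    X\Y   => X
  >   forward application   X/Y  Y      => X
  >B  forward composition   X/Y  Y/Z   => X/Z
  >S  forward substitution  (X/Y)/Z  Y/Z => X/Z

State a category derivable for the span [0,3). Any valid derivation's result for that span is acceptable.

S

[0,3] S   <
  [0,1] "on" : PP
  [1,3] S\PP   >
    [1,2] "song" : (S\PP)/NP
    [2,3] "map" : NP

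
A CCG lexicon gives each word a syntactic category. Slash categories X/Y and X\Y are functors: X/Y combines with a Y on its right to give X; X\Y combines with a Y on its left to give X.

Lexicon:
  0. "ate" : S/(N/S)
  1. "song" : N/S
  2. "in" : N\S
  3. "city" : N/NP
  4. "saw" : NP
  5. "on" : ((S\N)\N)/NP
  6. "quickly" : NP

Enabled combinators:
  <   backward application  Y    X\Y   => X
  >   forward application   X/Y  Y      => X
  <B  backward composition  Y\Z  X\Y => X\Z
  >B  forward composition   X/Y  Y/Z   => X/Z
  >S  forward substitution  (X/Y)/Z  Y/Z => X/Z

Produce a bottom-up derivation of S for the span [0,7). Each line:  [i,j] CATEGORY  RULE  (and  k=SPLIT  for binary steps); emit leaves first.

[0,7] S   <
  [0,3] N   <
    [0,2] S   >
      [0,1] "ate" : S/(N/S)
      [1,2] "song" : N/S
    [2,3] "in" : N\S
  [3,7] S\N   <
    [3,5] N   >
      [3,4] "city" : N/NP
      [4,5] "saw" : NP
    [5,7] (S\N)\N   >
      [5,6] "on" : ((S\N)\N)/NP
      [6,7] "quickly" : NP

[0,1] S/(N/S)  lex  "ate"
[1,2] N/S  lex  "song"
[0,2] S  >  k=1
[2,3] N\S  lex  "in"
[0,3] N  <  k=2
[3,4] N/NP  lex  "city"
[4,5] NP  lex  "saw"
[3,5] N  >  k=4
[5,6] ((S\N)\N)/NP  lex  "on"
[6,7] NP  lex  "quickly"
[5,7] (S\N)\N  >  k=6
[3,7] S\N  <  k=5
[0,7] S  <  k=3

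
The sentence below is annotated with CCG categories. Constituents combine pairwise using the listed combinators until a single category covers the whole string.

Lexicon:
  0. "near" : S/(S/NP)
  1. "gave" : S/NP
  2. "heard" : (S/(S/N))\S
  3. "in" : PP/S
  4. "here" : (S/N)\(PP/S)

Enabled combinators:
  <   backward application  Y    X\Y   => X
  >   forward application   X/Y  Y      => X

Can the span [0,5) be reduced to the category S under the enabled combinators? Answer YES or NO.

YES

[0,5] S   >
  [0,3] S/(S/N)   <
    [0,2] S   >
      [0,1] "near" : S/(S/NP)
      [1,2] "gave" : S/NP
    [2,3] "heard" : (S/(S/N))\S
  [3,5] S/N   <
    [3,4] "in" : PP/S
    [4,5] "here" : (S/N)\(PP/S)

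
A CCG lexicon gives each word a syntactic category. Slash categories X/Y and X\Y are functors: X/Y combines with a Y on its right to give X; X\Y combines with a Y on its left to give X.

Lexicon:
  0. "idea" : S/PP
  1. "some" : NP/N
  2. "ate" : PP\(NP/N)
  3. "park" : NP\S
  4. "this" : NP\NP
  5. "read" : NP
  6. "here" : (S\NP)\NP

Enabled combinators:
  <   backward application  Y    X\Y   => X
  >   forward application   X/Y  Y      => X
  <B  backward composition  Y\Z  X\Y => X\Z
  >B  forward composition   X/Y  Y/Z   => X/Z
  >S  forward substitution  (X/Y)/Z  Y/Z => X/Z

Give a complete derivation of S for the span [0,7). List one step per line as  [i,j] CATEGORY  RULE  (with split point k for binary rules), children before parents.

[0,7] S   <
  [0,5] NP   <
    [0,3] S   >
      [0,1] "idea" : S/PP
      [1,3] PP   <
        [1,2] "some" : NP/N
        [2,3] "ate" : PP\(NP/N)
    [3,5] NP\S   <B
      [3,4] "park" : NP\S
      [4,5] "this" : NP\NP
  [5,7] S\NP   <
    [5,6] "read" : NP
    [6,7] "here" : (S\NP)\NP

[0,1] S/PP  lex  "idea"
[1,2] NP/N  lex  "some"
[2,3] PP\(NP/N)  lex  "ate"
[1,3] PP  <  k=2
[0,3] S  >  k=1
[3,4] NP\S  lex  "park"
[4,5] NP\NP  lex  "this"
[3,5] NP\S  <B  k=4
[0,5] NP  <  k=3
[5,6] NP  lex  "read"
[6,7] (S\NP)\NP  lex  "here"
[5,7] S\NP  <  k=6
[0,7] S  <  k=5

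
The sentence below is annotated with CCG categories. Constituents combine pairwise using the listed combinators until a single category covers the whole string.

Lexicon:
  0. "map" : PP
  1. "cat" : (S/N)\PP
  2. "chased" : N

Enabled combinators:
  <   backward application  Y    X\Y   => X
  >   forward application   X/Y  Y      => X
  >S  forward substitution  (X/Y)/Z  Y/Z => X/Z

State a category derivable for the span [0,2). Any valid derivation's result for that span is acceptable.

[0,3] S   >
  [0,2] S/N   <
    [0,1] "map" : PP
    [1,2] "cat" : (S/N)\PP
  [2,3] "chased" : N

S/N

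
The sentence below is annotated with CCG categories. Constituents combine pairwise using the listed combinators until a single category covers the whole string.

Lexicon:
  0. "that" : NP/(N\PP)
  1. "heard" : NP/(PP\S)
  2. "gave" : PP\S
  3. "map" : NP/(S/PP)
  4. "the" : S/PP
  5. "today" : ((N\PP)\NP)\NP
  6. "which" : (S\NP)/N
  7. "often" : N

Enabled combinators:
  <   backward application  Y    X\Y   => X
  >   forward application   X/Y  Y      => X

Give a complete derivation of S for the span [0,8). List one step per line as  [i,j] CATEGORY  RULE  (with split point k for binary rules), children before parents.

[0,1] NP/(N\PP)  lex  "that"
[1,2] NP/(PP\S)  lex  "heard"
[2,3] PP\S  lex  "gave"
[1,3] NP  >  k=2
[3,4] NP/(S/PP)  lex  "map"
[4,5] S/PP  lex  "the"
[3,5] NP  >  k=4
[5,6] ((N\PP)\NP)\NP  lex  "today"
[3,6] (N\PP)\NP  <  k=5
[1,6] N\PP  <  k=3
[0,6] NP  >  k=1
[6,7] (S\NP)/N  lex  "which"
[7,8] N  lex  "often"
[6,8] S\NP  >  k=7
[0,8] S  <  k=6

[0,8] S   <
  [0,6] NP   >
    [0,1] "that" : NP/(N\PP)
    [1,6] N\PP   <
      [1,3] NP   >
        [1,2] "heard" : NP/(PP\S)
        [2,3] "gave" : PP\S
      [3,6] (N\PP)\NP   <
        [3,5] NP   >
          [3,4] "map" : NP/(S/PP)
          [4,5] "the" : S/PP
        [5,6] "today" : ((N\PP)\NP)\NP
  [6,8] S\NP   >
    [6,7] "which" : (S\NP)/N
    [7,8] "often" : N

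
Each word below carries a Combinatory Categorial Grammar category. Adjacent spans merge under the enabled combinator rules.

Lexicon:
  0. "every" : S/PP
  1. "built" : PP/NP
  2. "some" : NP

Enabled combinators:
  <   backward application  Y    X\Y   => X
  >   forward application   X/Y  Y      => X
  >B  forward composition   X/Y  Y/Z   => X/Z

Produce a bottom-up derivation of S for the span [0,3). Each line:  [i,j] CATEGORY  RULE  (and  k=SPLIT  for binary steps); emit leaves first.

[0,3] S   >
  [0,1] "every" : S/PP
  [1,3] PP   >
    [1,2] "built" : PP/NP
    [2,3] "some" : NP

[0,1] S/PP  lex  "every"
[1,2] PP/NP  lex  "built"
[2,3] NP  lex  "some"
[1,3] PP  >  k=2
[0,3] S  >  k=1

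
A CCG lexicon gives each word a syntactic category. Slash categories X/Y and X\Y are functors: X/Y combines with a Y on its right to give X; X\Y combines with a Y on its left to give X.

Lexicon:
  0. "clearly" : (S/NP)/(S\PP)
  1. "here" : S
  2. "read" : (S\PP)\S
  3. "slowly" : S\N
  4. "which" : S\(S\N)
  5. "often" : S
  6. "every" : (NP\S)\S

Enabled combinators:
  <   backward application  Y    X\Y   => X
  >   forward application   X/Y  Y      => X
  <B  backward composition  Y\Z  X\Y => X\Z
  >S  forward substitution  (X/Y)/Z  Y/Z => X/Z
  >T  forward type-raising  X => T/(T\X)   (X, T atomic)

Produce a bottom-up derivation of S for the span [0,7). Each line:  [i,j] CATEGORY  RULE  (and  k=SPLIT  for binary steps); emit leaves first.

[0,7] S   >
  [0,3] S/NP   >
    [0,1] "clearly" : (S/NP)/(S\PP)
    [1,3] S\PP   <
      [1,2] "here" : S
      [2,3] "read" : (S\PP)\S
  [3,7] NP   <
    [3,5] S   <
      [3,4] "slowly" : S\N
      [4,5] "which" : S\(S\N)
    [5,7] NP\S   <
      [5,6] "often" : S
      [6,7] "every" : (NP\S)\S

[0,1] (S/NP)/(S\PP)  lex  "clearly"
[1,2] S  lex  "here"
[2,3] (S\PP)\S  lex  "read"
[1,3] S\PP  <  k=2
[0,3] S/NP  >  k=1
[3,4] S\N  lex  "slowly"
[4,5] S\(S\N)  lex  "which"
[3,5] S  <  k=4
[5,6] S  lex  "often"
[6,7] (NP\S)\S  lex  "every"
[5,7] NP\S  <  k=6
[3,7] NP  <  k=5
[0,7] S  >  k=3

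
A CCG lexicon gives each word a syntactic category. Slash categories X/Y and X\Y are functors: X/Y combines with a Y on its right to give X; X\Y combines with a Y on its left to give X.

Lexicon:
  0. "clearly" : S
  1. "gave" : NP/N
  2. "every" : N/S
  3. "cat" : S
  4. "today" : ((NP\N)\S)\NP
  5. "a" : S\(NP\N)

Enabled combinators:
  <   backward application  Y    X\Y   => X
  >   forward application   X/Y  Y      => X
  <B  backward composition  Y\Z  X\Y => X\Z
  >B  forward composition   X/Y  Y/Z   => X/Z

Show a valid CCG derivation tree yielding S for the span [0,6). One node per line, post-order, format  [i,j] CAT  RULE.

[0,1] S  lex  "clearly"
[1,2] NP/N  lex  "gave"
[2,3] N/S  lex  "every"
[3,4] S  lex  "cat"
[2,4] N  >  k=3
[1,4] NP  >  k=2
[4,5] ((NP\N)\S)\NP  lex  "today"
[1,5] (NP\N)\S  <  k=4
[0,5] NP\N  <  k=1
[5,6] S\(NP\N)  lex  "a"
[0,6] S  <  k=5

[0,6] S   <
  [0,5] NP\N   <
    [0,1] "clearly" : S
    [1,5] (NP\N)\S   <
      [1,4] NP   >
        [1,2] "gave" : NP/N
        [2,4] N   >
          [2,3] "every" : N/S
          [3,4] "cat" : S
      [4,5] "today" : ((NP\N)\S)\NP
  [5,6] "a" : S\(NP\N)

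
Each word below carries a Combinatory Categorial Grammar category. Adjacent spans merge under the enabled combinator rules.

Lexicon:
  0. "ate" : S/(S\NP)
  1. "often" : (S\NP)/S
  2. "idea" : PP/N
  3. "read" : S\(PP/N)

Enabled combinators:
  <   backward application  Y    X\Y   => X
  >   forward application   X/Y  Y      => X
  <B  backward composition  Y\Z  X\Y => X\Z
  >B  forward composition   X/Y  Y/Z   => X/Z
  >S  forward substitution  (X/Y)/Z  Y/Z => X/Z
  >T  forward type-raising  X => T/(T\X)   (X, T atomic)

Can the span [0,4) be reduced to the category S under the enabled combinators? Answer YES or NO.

[0,4] S   >
  [0,1] "ate" : S/(S\NP)
  [1,4] S\NP   >
    [1,2] "often" : (S\NP)/S
    [2,4] S   <
      [2,3] "idea" : PP/N
      [3,4] "read" : S\(PP/N)

YES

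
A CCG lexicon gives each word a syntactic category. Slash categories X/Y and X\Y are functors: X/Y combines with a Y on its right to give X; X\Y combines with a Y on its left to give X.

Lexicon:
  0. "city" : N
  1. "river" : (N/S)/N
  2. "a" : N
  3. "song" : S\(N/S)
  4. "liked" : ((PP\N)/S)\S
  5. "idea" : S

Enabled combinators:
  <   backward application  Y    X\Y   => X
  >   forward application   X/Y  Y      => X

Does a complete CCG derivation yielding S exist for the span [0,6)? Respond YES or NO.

NO

N (N/S)/N N S\(N/S) ((PP\N)/S)\S S
CKY chart[0,6] = {PP}; S ∉ chart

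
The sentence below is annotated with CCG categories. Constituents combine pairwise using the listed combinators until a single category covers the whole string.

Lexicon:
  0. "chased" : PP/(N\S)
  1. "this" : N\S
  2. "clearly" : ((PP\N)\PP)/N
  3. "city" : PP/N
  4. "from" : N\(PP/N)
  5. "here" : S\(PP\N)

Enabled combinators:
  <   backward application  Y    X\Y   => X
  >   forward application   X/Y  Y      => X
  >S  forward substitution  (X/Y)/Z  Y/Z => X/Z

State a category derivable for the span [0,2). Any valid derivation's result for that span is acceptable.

PP

[0,6] S   <
  [0,5] PP\N   <
    [0,2] PP   >
      [0,1] "chased" : PP/(N\S)
      [1,2] "this" : N\S
    [2,5] (PP\N)\PP   >
      [2,3] "clearly" : ((PP\N)\PP)/N
      [3,5] N   <
        [3,4] "city" : PP/N
        [4,5] "from" : N\(PP/N)
  [5,6] "here" : S\(PP\N)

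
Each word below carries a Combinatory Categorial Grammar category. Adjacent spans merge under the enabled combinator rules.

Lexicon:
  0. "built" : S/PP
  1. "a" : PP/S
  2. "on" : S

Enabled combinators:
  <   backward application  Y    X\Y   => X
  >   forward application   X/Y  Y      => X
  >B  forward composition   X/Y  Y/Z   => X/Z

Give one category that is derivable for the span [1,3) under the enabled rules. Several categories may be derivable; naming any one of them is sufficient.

[0,3] S   >
  [0,1] "built" : S/PP
  [1,3] PP   >
    [1,2] "a" : PP/S
    [2,3] "on" : S

PP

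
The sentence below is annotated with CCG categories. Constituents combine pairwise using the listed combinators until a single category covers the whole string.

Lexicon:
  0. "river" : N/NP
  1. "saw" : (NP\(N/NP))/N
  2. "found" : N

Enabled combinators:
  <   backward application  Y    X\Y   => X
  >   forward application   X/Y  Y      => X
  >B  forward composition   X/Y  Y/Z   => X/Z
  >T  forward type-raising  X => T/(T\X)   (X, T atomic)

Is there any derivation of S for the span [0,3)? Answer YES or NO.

NO

N/NP (NP\(N/NP))/N N
CKY chart[0,3] = {N/(N\NP), NP, NP/(NP\NP), PP/(PP\NP), S/(S\NP)}; S ∉ chart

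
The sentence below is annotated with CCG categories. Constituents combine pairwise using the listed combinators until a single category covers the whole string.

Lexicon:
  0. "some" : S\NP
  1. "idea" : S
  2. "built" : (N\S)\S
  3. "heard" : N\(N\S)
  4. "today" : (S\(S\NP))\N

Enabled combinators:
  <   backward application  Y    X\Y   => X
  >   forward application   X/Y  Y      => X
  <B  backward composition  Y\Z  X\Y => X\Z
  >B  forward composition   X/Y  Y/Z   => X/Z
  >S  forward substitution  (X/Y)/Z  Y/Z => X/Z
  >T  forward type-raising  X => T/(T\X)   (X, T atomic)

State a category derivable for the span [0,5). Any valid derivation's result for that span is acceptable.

[0,5] S   <
  [0,1] "some" : S\NP
  [1,5] S\(S\NP)   <
    [1,4] N   <
      [1,3] N\S   <
        [1,2] "idea" : S
        [2,3] "built" : (N\S)\S
      [3,4] "heard" : N\(N\S)
    [4,5] "today" : (S\(S\NP))\N

S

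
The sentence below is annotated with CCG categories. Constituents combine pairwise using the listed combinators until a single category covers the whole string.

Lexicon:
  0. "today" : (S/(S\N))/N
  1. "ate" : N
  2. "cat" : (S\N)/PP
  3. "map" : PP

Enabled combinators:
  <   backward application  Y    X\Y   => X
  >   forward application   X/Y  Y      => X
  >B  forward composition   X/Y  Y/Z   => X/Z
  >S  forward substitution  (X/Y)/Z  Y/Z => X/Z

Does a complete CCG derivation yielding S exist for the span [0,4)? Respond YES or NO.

YES

[0,4] S   >
  [0,2] S/(S\N)   >
    [0,1] "today" : (S/(S\N))/N
    [1,2] "ate" : N
  [2,4] S\N   >
    [2,3] "cat" : (S\N)/PP
    [3,4] "map" : PP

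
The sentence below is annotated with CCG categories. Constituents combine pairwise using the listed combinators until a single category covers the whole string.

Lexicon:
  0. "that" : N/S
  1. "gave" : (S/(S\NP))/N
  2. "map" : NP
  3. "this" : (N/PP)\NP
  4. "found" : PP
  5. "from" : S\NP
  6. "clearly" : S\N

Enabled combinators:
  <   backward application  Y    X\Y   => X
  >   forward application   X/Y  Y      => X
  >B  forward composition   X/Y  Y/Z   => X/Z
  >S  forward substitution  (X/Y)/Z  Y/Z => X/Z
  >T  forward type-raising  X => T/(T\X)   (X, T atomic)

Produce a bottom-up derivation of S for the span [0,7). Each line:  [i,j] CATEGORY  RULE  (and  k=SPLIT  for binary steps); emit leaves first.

[0,1] N/S  lex  "that"
[1,2] (S/(S\NP))/N  lex  "gave"
[2,3] NP  lex  "map"
[3,4] (N/PP)\NP  lex  "this"
[2,4] N/PP  <  k=3
[4,5] PP  lex  "found"
[2,5] N  >  k=4
[1,5] S/(S\NP)  >  k=2
[5,6] S\NP  lex  "from"
[1,6] S  >  k=5
[0,6] N  >  k=1
[6,7] S\N  lex  "clearly"
[0,7] S  <  k=6

[0,7] S   <
  [0,6] N   >
    [0,1] "that" : N/S
    [1,6] S   >
      [1,5] S/(S\NP)   >
        [1,2] "gave" : (S/(S\NP))/N
        [2,5] N   >
          [2,4] N/PP   <
            [2,3] "map" : NP
            [3,4] "this" : (N/PP)\NP
          [4,5] "found" : PP
      [5,6] "from" : S\NP
  [6,7] "clearly" : S\N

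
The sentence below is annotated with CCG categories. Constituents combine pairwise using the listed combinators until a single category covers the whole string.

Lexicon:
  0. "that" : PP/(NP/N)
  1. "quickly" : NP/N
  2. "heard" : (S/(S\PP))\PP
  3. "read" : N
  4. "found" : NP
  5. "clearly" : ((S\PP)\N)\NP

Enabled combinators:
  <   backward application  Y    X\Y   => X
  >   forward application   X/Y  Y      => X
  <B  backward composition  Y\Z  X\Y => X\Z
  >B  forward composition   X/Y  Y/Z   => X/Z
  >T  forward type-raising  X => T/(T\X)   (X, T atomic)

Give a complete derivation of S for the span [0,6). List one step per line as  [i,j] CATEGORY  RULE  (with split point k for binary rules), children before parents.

[0,1] PP/(NP/N)  lex  "that"
[1,2] NP/N  lex  "quickly"
[0,2] PP  >  k=1
[2,3] (S/(S\PP))\PP  lex  "heard"
[0,3] S/(S\PP)  <  k=2
[3,4] N  lex  "read"
[4,5] NP  lex  "found"
[5,6] ((S\PP)\N)\NP  lex  "clearly"
[4,6] (S\PP)\N  <  k=5
[3,6] S\PP  <  k=4
[0,6] S  >  k=3

[0,6] S   >
  [0,3] S/(S\PP)   <
    [0,2] PP   >
      [0,1] "that" : PP/(NP/N)
      [1,2] "quickly" : NP/N
    [2,3] "heard" : (S/(S\PP))\PP
  [3,6] S\PP   <
    [3,4] "read" : N
    [4,6] (S\PP)\N   <
      [4,5] "found" : NP
      [5,6] "clearly" : ((S\PP)\N)\NP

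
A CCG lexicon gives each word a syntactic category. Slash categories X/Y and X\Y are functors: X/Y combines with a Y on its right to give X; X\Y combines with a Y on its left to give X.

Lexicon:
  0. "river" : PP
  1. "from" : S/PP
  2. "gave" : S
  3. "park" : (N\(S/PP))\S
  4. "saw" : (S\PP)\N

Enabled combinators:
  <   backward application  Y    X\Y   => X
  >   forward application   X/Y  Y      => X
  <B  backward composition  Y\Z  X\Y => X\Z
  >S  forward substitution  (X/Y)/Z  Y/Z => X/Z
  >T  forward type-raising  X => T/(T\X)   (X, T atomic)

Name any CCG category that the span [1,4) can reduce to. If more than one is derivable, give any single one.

N

[0,5] S   >
  [0,1] S/(S\PP)   >T
    [0,1] "river" : PP
  [1,5] S\PP   <
    [1,4] N   <
      [1,2] "from" : S/PP
      [2,4] N\(S/PP)   <
        [2,3] "gave" : S
        [3,4] "park" : (N\(S/PP))\S
    [4,5] "saw" : (S\PP)\N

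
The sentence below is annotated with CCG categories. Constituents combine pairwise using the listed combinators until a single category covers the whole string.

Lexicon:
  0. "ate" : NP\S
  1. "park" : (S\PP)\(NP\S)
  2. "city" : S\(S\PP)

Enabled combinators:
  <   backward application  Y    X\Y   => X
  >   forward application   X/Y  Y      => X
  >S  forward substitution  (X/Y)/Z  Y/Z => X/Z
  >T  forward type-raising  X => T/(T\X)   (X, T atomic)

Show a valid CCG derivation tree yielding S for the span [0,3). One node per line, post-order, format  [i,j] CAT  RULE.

[0,3] S   <
  [0,2] S\PP   <
    [0,1] "ate" : NP\S
    [1,2] "park" : (S\PP)\(NP\S)
  [2,3] "city" : S\(S\PP)

[0,1] NP\S  lex  "ate"
[1,2] (S\PP)\(NP\S)  lex  "park"
[0,2] S\PP  <  k=1
[2,3] S\(S\PP)  lex  "city"
[0,3] S  <  k=2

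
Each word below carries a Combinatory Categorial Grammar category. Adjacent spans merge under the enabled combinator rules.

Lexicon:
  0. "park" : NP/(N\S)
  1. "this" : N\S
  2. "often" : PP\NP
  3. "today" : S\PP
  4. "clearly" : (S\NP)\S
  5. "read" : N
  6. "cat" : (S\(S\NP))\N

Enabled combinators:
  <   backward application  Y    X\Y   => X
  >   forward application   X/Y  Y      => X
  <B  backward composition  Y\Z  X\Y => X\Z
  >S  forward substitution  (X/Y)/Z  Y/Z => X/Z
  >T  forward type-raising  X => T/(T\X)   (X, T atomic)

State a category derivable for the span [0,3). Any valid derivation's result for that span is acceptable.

PP

[0,7] S   <
  [0,3] PP   <
    [0,2] NP   >
      [0,1] "park" : NP/(N\S)
      [1,2] "this" : N\S
    [2,3] "often" : PP\NP
  [3,7] S\PP   <B
    [3,4] "today" : S\PP
    [4,7] S\S   <B
      [4,5] "clearly" : (S\NP)\S
      [5,7] S\(S\NP)   <
        [5,6] "read" : N
        [6,7] "cat" : (S\(S\NP))\N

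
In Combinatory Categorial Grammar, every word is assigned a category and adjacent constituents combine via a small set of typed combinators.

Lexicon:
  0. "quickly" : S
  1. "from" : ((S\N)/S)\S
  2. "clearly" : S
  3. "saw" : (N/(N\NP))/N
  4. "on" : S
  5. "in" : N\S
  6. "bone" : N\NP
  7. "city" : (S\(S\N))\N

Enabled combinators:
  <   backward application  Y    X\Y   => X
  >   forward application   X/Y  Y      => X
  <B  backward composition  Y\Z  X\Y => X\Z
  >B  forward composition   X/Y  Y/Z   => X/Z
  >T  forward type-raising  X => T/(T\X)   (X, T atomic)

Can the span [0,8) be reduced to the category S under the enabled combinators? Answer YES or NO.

YES

[0,8] S   <
  [0,3] S\N   >
    [0,2] (S\N)/S   <
      [0,1] "quickly" : S
      [1,2] "from" : ((S\N)/S)\S
    [2,3] "clearly" : S
  [3,8] S\(S\N)   <
    [3,7] N   >
      [3,6] N/(N\NP)   >
        [3,4] "saw" : (N/(N\NP))/N
        [4,6] N   <
          [4,5] "on" : S
          [5,6] "in" : N\S
      [6,7] "bone" : N\NP
    [7,8] "city" : (S\(S\N))\N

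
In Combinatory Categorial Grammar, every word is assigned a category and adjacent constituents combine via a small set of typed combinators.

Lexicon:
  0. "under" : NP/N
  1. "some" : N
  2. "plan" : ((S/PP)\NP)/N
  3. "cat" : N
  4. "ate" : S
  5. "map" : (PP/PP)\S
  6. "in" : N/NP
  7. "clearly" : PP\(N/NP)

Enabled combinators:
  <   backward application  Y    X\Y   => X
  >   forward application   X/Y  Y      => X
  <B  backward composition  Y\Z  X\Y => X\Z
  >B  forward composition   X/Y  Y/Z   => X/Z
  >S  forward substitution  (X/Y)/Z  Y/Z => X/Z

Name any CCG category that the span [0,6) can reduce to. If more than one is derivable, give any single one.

S/PP

[0,8] S   >
  [0,6] S/PP   >B
    [0,4] S/PP   <
      [0,2] NP   >
        [0,1] "under" : NP/N
        [1,2] "some" : N
      [2,4] (S/PP)\NP   >
        [2,3] "plan" : ((S/PP)\NP)/N
        [3,4] "cat" : N
    [4,6] PP/PP   <
      [4,5] "ate" : S
      [5,6] "map" : (PP/PP)\S
  [6,8] PP   <
    [6,7] "in" : N/NP
    [7,8] "clearly" : PP\(N/NP)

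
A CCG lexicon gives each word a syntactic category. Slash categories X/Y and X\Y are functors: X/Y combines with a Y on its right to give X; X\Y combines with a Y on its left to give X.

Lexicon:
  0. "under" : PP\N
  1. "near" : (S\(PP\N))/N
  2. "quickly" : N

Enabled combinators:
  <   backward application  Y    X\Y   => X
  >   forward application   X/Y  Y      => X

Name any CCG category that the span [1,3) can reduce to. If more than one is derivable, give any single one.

[0,3] S   <
  [0,1] "under" : PP\N
  [1,3] S\(PP\N)   >
    [1,2] "near" : (S\(PP\N))/N
    [2,3] "quickly" : N

S\(PP\N)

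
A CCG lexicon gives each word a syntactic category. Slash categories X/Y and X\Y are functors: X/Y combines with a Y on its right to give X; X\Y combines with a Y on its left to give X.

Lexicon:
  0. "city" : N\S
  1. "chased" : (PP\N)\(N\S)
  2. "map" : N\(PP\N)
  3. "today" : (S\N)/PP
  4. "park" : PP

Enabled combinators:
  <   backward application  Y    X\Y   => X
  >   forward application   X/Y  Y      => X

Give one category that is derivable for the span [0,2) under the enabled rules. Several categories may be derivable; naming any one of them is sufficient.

[0,5] S   <
  [0,3] N   <
    [0,2] PP\N   <
      [0,1] "city" : N\S
      [1,2] "chased" : (PP\N)\(N\S)
    [2,3] "map" : N\(PP\N)
  [3,5] S\N   >
    [3,4] "today" : (S\N)/PP
    [4,5] "park" : PP

PP\N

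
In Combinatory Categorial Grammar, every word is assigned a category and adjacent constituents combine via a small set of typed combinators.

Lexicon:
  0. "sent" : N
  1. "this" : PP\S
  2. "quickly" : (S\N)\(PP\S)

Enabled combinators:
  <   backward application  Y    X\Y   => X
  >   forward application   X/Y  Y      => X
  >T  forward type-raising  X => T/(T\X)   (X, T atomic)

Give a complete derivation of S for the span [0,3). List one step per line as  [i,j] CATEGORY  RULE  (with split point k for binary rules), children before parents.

[0,1] N  lex  "sent"
[0,1] S/(S\N)  >T
[1,2] PP\S  lex  "this"
[2,3] (S\N)\(PP\S)  lex  "quickly"
[1,3] S\N  <  k=2
[0,3] S  >  k=1

[0,3] S   >
  [0,1] S/(S\N)   >T
    [0,1] "sent" : N
  [1,3] S\N   <
    [1,2] "this" : PP\S
    [2,3] "quickly" : (S\N)\(PP\S)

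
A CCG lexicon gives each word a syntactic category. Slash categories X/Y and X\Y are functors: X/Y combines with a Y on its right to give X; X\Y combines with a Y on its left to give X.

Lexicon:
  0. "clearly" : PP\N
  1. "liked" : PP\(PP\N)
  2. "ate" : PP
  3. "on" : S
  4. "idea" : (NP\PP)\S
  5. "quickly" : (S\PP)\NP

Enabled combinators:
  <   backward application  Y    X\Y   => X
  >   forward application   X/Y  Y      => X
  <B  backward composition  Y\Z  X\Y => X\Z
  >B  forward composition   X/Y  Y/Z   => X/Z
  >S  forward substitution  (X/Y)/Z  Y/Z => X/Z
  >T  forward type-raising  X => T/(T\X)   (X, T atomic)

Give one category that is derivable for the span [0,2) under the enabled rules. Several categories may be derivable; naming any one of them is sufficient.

PP

[0,6] S   <
  [0,2] PP   <
    [0,1] "clearly" : PP\N
    [1,2] "liked" : PP\(PP\N)
  [2,6] S\PP   <
    [2,5] NP   <
      [2,3] "ate" : PP
      [3,5] NP\PP   <
        [3,4] "on" : S
        [4,5] "idea" : (NP\PP)\S
    [5,6] "quickly" : (S\PP)\NP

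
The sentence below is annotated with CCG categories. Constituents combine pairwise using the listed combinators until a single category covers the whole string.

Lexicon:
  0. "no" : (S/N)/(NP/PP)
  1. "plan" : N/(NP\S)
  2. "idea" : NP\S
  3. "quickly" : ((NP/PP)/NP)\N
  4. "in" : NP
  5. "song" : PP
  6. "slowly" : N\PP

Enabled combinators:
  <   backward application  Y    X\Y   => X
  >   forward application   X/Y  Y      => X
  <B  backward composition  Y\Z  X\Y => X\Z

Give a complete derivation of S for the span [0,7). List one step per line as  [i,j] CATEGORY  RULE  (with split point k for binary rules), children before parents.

[0,1] (S/N)/(NP/PP)  lex  "no"
[1,2] N/(NP\S)  lex  "plan"
[2,3] NP\S  lex  "idea"
[1,3] N  >  k=2
[3,4] ((NP/PP)/NP)\N  lex  "quickly"
[1,4] (NP/PP)/NP  <  k=3
[4,5] NP  lex  "in"
[1,5] NP/PP  >  k=4
[0,5] S/N  >  k=1
[5,6] PP  lex  "song"
[6,7] N\PP  lex  "slowly"
[5,7] N  <  k=6
[0,7] S  >  k=5

[0,7] S   >
  [0,5] S/N   >
    [0,1] "no" : (S/N)/(NP/PP)
    [1,5] NP/PP   >
      [1,4] (NP/PP)/NP   <
        [1,3] N   >
          [1,2] "plan" : N/(NP\S)
          [2,3] "idea" : NP\S
        [3,4] "quickly" : ((NP/PP)/NP)\N
      [4,5] "in" : NP
  [5,7] N   <
    [5,6] "song" : PP
    [6,7] "slowly" : N\PP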